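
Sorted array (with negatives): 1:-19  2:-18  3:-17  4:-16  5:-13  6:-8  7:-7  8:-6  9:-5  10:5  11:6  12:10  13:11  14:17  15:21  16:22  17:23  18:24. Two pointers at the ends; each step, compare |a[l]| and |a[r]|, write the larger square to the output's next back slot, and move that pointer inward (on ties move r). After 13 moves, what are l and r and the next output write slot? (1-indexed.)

l=7, r=11, next write slot=5

[1,18] |-19|<=|24| out[18]=576 → r--
[1,17] |-19|<=|23| out[17]=529 → r--
[1,16] |-19|<=|22| out[16]=484 → r--
[1,15] |-19|<=|21| out[15]=441 → r--
[1,14] |-19|>|17| out[14]=361 → l++
[2,14] |-18|>|17| out[13]=324 → l++
[3,14] |-17|<=|17| out[12]=289 → r--
[3,13] |-17|>|11| out[11]=289 → l++
[4,13] |-16|>|11| out[10]=256 → l++
[5,13] |-13|>|11| out[9]=169 → l++
[6,13] |-8|<=|11| out[8]=121 → r--
[6,12] |-8|<=|10| out[7]=100 → r--
[6,11] |-8|>|6| out[6]=64 → l++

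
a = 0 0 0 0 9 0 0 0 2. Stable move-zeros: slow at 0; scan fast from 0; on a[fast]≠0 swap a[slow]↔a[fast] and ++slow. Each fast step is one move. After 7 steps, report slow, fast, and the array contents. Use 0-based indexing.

(s=0,f=0) a[fast]=0 → fast++
(s=0,f=1) a[fast]=0 → fast++
(s=0,f=2) a[fast]=0 → fast++
(s=0,f=3) a[fast]=0 → fast++
(s=0,f=4) a[fast]=9≠0 swap→a[0]=9 → slow++,fast++
(s=1,f=5) a[fast]=0 → fast++
(s=1,f=6) a[fast]=0 → fast++

slow=1, fast=7, a=[9, 0, 0, 0, 0, 0, 0, 0, 2]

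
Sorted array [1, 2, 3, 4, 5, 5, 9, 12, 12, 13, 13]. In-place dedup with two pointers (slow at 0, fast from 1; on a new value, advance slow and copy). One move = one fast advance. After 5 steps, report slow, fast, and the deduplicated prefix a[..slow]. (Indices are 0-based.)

slow=4, fast=6, prefix=[1, 2, 3, 4, 5]

(s=0,f=1) a[fast]=2≠a[slow]=1 write a[1]=2 → slow++,fast++
(s=1,f=2) a[fast]=3≠a[slow]=2 write a[2]=3 → slow++,fast++
(s=2,f=3) a[fast]=4≠a[slow]=3 write a[3]=4 → slow++,fast++
(s=3,f=4) a[fast]=5≠a[slow]=4 write a[4]=5 → slow++,fast++
(s=4,f=5) a[fast]=5=a[slow] dup → fast++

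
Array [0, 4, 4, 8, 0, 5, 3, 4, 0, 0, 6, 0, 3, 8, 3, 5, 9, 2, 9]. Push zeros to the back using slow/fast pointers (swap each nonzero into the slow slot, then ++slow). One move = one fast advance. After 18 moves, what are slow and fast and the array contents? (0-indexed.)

slow=13, fast=18, a=[4, 4, 8, 5, 3, 4, 6, 3, 8, 3, 5, 9, 2, 0, 0, 0, 0, 0, 9]

slow=0 fast=0: a[fast]=0, fast++
slow=0 fast=1: a[fast]=4≠0 swap→a[0]=4, slow++,fast++
slow=1 fast=2: a[fast]=4≠0 swap→a[1]=4, slow++,fast++
slow=2 fast=3: a[fast]=8≠0 swap→a[2]=8, slow++,fast++
slow=3 fast=4: a[fast]=0, fast++
slow=3 fast=5: a[fast]=5≠0 swap→a[3]=5, slow++,fast++
slow=4 fast=6: a[fast]=3≠0 swap→a[4]=3, slow++,fast++
slow=5 fast=7: a[fast]=4≠0 swap→a[5]=4, slow++,fast++
slow=6 fast=8: a[fast]=0, fast++
slow=6 fast=9: a[fast]=0, fast++
slow=6 fast=10: a[fast]=6≠0 swap→a[6]=6, slow++,fast++
slow=7 fast=11: a[fast]=0, fast++
slow=7 fast=12: a[fast]=3≠0 swap→a[7]=3, slow++,fast++
slow=8 fast=13: a[fast]=8≠0 swap→a[8]=8, slow++,fast++
slow=9 fast=14: a[fast]=3≠0 swap→a[9]=3, slow++,fast++
slow=10 fast=15: a[fast]=5≠0 swap→a[10]=5, slow++,fast++
slow=11 fast=16: a[fast]=9≠0 swap→a[11]=9, slow++,fast++
slow=12 fast=17: a[fast]=2≠0 swap→a[12]=2, slow++,fast++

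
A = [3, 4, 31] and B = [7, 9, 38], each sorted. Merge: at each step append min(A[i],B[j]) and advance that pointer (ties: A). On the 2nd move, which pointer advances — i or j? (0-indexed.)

[i=0,j=0] A[i]=3<=B[j]=7 take 3 → i++
[i=1,j=0] A[i]=4<=B[j]=7 take 4 → i++

i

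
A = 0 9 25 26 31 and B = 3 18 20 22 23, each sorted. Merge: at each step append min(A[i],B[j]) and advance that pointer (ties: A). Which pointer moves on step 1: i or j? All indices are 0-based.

i=0 j=0: A[i]=0<=B[j]=3 take 0, i++

i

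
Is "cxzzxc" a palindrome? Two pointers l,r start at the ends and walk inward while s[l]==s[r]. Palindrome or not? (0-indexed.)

l=0 r=5: 'c'=='c', l++,r--
l=1 r=4: 'x'=='x', l++,r--
l=2 r=3: 'z'=='z', l++,r--

palindrome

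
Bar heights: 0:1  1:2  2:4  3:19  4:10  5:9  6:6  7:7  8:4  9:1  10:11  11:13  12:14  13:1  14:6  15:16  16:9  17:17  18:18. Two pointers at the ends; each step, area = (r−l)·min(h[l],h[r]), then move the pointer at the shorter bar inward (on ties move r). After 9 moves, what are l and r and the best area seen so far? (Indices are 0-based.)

l=3, r=12, best area=270

l=0 r=18: min(1,18)*18=18 best=18 *, l++
l=1 r=18: min(2,18)*17=34 best=34 *, l++
l=2 r=18: min(4,18)*16=64 best=64 *, l++
l=3 r=18: min(19,18)*15=270 best=270 *, r--
l=3 r=17: min(19,17)*14=238 best=270, r--
l=3 r=16: min(19,9)*13=117 best=270, r--
l=3 r=15: min(19,16)*12=192 best=270, r--
l=3 r=14: min(19,6)*11=66 best=270, r--
l=3 r=13: min(19,1)*10=10 best=270, r--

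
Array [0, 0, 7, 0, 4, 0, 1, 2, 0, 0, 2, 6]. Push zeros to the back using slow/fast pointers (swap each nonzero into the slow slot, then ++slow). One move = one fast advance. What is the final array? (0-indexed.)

slow=0 fast=0: a[fast]=0, fast++
slow=0 fast=1: a[fast]=0, fast++
slow=0 fast=2: a[fast]=7≠0 swap→a[0]=7, slow++,fast++
slow=1 fast=3: a[fast]=0, fast++
slow=1 fast=4: a[fast]=4≠0 swap→a[1]=4, slow++,fast++
slow=2 fast=5: a[fast]=0, fast++
slow=2 fast=6: a[fast]=1≠0 swap→a[2]=1, slow++,fast++
slow=3 fast=7: a[fast]=2≠0 swap→a[3]=2, slow++,fast++
slow=4 fast=8: a[fast]=0, fast++
slow=4 fast=9: a[fast]=0, fast++
slow=4 fast=10: a[fast]=2≠0 swap→a[4]=2, slow++,fast++
slow=5 fast=11: a[fast]=6≠0 swap→a[5]=6, slow++,fast++

[7, 4, 1, 2, 2, 6, 0, 0, 0, 0, 0, 0]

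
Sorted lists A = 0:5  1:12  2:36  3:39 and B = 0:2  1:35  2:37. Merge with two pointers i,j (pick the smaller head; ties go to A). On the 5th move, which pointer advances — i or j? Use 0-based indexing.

i=0 j=0: A[i]=5>B[j]=2 take 2, j++
i=0 j=1: A[i]=5<=B[j]=35 take 5, i++
i=1 j=1: A[i]=12<=B[j]=35 take 12, i++
i=2 j=1: A[i]=36>B[j]=35 take 35, j++
i=2 j=2: A[i]=36<=B[j]=37 take 36, i++

i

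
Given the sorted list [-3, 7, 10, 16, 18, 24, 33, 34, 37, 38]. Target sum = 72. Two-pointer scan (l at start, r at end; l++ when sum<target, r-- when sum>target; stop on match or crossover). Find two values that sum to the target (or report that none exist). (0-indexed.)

(34, 38)

l=0 r=9: -3+38=35 <72, l++
l=1 r=9: 7+38=45 <72, l++
l=2 r=9: 10+38=48 <72, l++
l=3 r=9: 16+38=54 <72, l++
l=4 r=9: 18+38=56 <72, l++
l=5 r=9: 24+38=62 <72, l++
l=6 r=9: 33+38=71 <72, l++
l=7 r=9: 34+38=72, found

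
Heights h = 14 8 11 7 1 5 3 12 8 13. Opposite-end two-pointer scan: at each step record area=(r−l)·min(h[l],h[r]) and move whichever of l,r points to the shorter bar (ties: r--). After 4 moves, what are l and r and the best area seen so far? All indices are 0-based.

l=0, r=5, best area=117

l=0 r=9: min(14,13)*9=117 best=117 *, r--
l=0 r=8: min(14,8)*8=64 best=117, r--
l=0 r=7: min(14,12)*7=84 best=117, r--
l=0 r=6: min(14,3)*6=18 best=117, r--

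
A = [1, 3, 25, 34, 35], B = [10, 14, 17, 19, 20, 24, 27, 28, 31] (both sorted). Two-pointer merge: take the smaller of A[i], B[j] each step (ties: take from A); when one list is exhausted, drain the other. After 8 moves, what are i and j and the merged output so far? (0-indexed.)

i=0 j=0: A[i]=1<=B[j]=10 take 1, i++
i=1 j=0: A[i]=3<=B[j]=10 take 3, i++
i=2 j=0: A[i]=25>B[j]=10 take 10, j++
i=2 j=1: A[i]=25>B[j]=14 take 14, j++
i=2 j=2: A[i]=25>B[j]=17 take 17, j++
i=2 j=3: A[i]=25>B[j]=19 take 19, j++
i=2 j=4: A[i]=25>B[j]=20 take 20, j++
i=2 j=5: A[i]=25>B[j]=24 take 24, j++

i=2, j=6, merged so far=[1, 3, 10, 14, 17, 19, 20, 24]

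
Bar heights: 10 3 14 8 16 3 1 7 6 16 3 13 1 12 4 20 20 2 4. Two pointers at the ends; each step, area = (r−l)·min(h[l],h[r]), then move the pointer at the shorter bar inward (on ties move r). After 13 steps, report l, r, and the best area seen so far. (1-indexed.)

[1,19] min(10,4)*18=72 best=72 * → r--
[1,18] min(10,2)*17=34 best=72 → r--
[1,17] min(10,20)*16=160 best=160 * → l++
[2,17] min(3,20)*15=45 best=160 → l++
[3,17] min(14,20)*14=196 best=196 * → l++
[4,17] min(8,20)*13=104 best=196 → l++
[5,17] min(16,20)*12=192 best=196 → l++
[6,17] min(3,20)*11=33 best=196 → l++
[7,17] min(1,20)*10=10 best=196 → l++
[8,17] min(7,20)*9=63 best=196 → l++
[9,17] min(6,20)*8=48 best=196 → l++
[10,17] min(16,20)*7=112 best=196 → l++
[11,17] min(3,20)*6=18 best=196 → l++

l=12, r=17, best area=196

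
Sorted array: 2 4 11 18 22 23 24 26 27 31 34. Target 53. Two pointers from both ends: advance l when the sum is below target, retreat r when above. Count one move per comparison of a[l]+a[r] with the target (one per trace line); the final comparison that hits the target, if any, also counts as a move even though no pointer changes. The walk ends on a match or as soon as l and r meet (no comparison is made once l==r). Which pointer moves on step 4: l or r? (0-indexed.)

l

l=0 r=10: 2+34=36 <53, l++
l=1 r=10: 4+34=38 <53, l++
l=2 r=10: 11+34=45 <53, l++
l=3 r=10: 18+34=52 <53, l++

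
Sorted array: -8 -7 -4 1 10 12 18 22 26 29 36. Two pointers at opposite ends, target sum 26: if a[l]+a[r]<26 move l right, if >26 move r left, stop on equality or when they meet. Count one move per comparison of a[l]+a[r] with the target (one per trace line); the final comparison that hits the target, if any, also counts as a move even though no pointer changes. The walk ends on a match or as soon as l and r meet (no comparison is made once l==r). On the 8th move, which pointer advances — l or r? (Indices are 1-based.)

r

[1,11] -8+36=28 >26 → r--
[1,10] -8+29=21 <26 → l++
[2,10] -7+29=22 <26 → l++
[3,10] -4+29=25 <26 → l++
[4,10] 1+29=30 >26 → r--
[4,9] 1+26=27 >26 → r--
[4,8] 1+22=23 <26 → l++
[5,8] 10+22=32 >26 → r--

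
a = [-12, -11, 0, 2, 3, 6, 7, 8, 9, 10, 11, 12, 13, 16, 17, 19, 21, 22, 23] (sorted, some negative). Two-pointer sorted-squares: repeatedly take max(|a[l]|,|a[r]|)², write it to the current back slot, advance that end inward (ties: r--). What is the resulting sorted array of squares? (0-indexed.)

l=0 r=18: |-12|<=|23| out[18]=529, r--
l=0 r=17: |-12|<=|22| out[17]=484, r--
l=0 r=16: |-12|<=|21| out[16]=441, r--
l=0 r=15: |-12|<=|19| out[15]=361, r--
l=0 r=14: |-12|<=|17| out[14]=289, r--
l=0 r=13: |-12|<=|16| out[13]=256, r--
l=0 r=12: |-12|<=|13| out[12]=169, r--
l=0 r=11: |-12|<=|12| out[11]=144, r--
l=0 r=10: |-12|>|11| out[10]=144, l++
l=1 r=10: |-11|<=|11| out[9]=121, r--
l=1 r=9: |-11|>|10| out[8]=121, l++
l=2 r=9: |0|<=|10| out[7]=100, r--
l=2 r=8: |0|<=|9| out[6]=81, r--
l=2 r=7: |0|<=|8| out[5]=64, r--
l=2 r=6: |0|<=|7| out[4]=49, r--
l=2 r=5: |0|<=|6| out[3]=36, r--
l=2 r=4: |0|<=|3| out[2]=9, r--
l=2 r=3: |0|<=|2| out[1]=4, r--
l=2 r=2: |0|<=|0| out[0]=0, r--

[0, 4, 9, 36, 49, 64, 81, 100, 121, 121, 144, 144, 169, 256, 289, 361, 441, 484, 529]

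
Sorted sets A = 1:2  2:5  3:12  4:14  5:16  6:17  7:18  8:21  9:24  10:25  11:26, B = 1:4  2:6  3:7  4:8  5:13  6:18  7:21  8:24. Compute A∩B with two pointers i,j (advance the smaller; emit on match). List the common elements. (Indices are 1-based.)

[i=1,j=1] 2<4 → i++
[i=2,j=1] 5>4 → j++
[i=2,j=2] 5<6 → i++
[i=3,j=2] 12>6 → j++
[i=3,j=3] 12>7 → j++
[i=3,j=4] 12>8 → j++
[i=3,j=5] 12<13 → i++
[i=4,j=5] 14>13 → j++
[i=4,j=6] 14<18 → i++
[i=5,j=6] 16<18 → i++
[i=6,j=6] 17<18 → i++
[i=7,j=6] 18==18 emit → i++,j++
[i=8,j=7] 21==21 emit → i++,j++
[i=9,j=8] 24==24 emit → i++,j++

intersection = [18, 21, 24]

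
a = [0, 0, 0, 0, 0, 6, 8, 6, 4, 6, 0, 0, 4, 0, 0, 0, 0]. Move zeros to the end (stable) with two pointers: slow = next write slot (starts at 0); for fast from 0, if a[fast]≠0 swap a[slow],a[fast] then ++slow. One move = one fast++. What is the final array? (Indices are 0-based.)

slow=0 fast=0: a[fast]=0, fast++
slow=0 fast=1: a[fast]=0, fast++
slow=0 fast=2: a[fast]=0, fast++
slow=0 fast=3: a[fast]=0, fast++
slow=0 fast=4: a[fast]=0, fast++
slow=0 fast=5: a[fast]=6≠0 swap→a[0]=6, slow++,fast++
slow=1 fast=6: a[fast]=8≠0 swap→a[1]=8, slow++,fast++
slow=2 fast=7: a[fast]=6≠0 swap→a[2]=6, slow++,fast++
slow=3 fast=8: a[fast]=4≠0 swap→a[3]=4, slow++,fast++
slow=4 fast=9: a[fast]=6≠0 swap→a[4]=6, slow++,fast++
slow=5 fast=10: a[fast]=0, fast++
slow=5 fast=11: a[fast]=0, fast++
slow=5 fast=12: a[fast]=4≠0 swap→a[5]=4, slow++,fast++
slow=6 fast=13: a[fast]=0, fast++
slow=6 fast=14: a[fast]=0, fast++
slow=6 fast=15: a[fast]=0, fast++
slow=6 fast=16: a[fast]=0, fast++

[6, 8, 6, 4, 6, 4, 0, 0, 0, 0, 0, 0, 0, 0, 0, 0, 0]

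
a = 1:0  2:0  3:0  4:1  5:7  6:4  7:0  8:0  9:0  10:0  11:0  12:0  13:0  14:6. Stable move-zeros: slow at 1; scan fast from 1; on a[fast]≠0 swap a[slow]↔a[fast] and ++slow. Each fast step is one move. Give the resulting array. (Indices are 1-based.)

[1, 7, 4, 6, 0, 0, 0, 0, 0, 0, 0, 0, 0, 0]

(s=1,f=1) a[fast]=0 → fast++
(s=1,f=2) a[fast]=0 → fast++
(s=1,f=3) a[fast]=0 → fast++
(s=1,f=4) a[fast]=1≠0 swap→a[1]=1 → slow++,fast++
(s=2,f=5) a[fast]=7≠0 swap→a[2]=7 → slow++,fast++
(s=3,f=6) a[fast]=4≠0 swap→a[3]=4 → slow++,fast++
(s=4,f=7) a[fast]=0 → fast++
(s=4,f=8) a[fast]=0 → fast++
(s=4,f=9) a[fast]=0 → fast++
(s=4,f=10) a[fast]=0 → fast++
(s=4,f=11) a[fast]=0 → fast++
(s=4,f=12) a[fast]=0 → fast++
(s=4,f=13) a[fast]=0 → fast++
(s=4,f=14) a[fast]=6≠0 swap→a[4]=6 → slow++,fast++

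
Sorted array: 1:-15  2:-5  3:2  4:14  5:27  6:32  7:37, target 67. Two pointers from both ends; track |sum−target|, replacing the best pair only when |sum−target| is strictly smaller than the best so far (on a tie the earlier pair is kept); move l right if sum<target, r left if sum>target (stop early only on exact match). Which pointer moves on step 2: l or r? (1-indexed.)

[1,7] -15+37=22 d=45 * → l++
[2,7] -5+37=32 d=35 * → l++

l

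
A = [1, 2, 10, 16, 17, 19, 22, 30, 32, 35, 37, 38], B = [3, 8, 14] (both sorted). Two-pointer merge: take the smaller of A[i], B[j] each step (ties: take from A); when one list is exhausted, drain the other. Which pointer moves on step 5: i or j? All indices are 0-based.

i

i=0 j=0: A[i]=1<=B[j]=3 take 1, i++
i=1 j=0: A[i]=2<=B[j]=3 take 2, i++
i=2 j=0: A[i]=10>B[j]=3 take 3, j++
i=2 j=1: A[i]=10>B[j]=8 take 8, j++
i=2 j=2: A[i]=10<=B[j]=14 take 10, i++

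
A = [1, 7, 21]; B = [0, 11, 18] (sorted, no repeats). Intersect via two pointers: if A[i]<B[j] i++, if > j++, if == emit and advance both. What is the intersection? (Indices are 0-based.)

intersection = []

i=0 j=0: 1>0, j++
i=0 j=1: 1<11, i++
i=1 j=1: 7<11, i++
i=2 j=1: 21>11, j++
i=2 j=2: 21>18, j++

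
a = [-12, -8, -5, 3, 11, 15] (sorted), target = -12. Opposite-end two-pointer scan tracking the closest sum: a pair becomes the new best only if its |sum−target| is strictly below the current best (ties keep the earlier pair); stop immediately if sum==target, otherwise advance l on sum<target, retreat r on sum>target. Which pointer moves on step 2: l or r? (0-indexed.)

r

l=0 r=5: -12+15=3 d=15 *, r--
l=0 r=4: -12+11=-1 d=11 *, r--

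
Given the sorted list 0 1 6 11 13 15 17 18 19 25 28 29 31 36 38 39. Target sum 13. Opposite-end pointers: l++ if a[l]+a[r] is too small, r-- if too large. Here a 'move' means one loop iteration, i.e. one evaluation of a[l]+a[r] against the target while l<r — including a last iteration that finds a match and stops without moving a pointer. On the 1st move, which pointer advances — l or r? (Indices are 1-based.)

l=1 r=16: 0+39=39 >13, r--

r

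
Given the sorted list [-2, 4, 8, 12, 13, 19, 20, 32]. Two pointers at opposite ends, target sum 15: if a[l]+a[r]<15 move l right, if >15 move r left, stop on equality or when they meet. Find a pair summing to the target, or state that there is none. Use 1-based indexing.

no pair

l=1 r=8: -2+32=30 >15, r--
l=1 r=7: -2+20=18 >15, r--
l=1 r=6: -2+19=17 >15, r--
l=1 r=5: -2+13=11 <15, l++
l=2 r=5: 4+13=17 >15, r--
l=2 r=4: 4+12=16 >15, r--
l=2 r=3: 4+8=12 <15, l++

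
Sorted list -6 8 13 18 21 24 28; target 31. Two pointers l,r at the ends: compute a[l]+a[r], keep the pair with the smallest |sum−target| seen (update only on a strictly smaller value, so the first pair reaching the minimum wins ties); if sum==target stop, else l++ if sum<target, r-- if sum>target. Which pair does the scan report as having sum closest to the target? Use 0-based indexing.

pair (13, 18) with sum 31 (|Δ|=0)

l=0 r=6: -6+28=22 d=9 *, l++
l=1 r=6: 8+28=36 d=5 *, r--
l=1 r=5: 8+24=32 d=1 *, r--
l=1 r=4: 8+21=29 d=2, l++
l=2 r=4: 13+21=34 d=3, r--
l=2 r=3: 13+18=31 d=0 *, stop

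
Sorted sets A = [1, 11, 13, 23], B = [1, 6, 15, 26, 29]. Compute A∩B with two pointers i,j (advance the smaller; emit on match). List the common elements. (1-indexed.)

[i=1,j=1] 1==1 emit → i++,j++
[i=2,j=2] 11>6 → j++
[i=2,j=3] 11<15 → i++
[i=3,j=3] 13<15 → i++
[i=4,j=3] 23>15 → j++
[i=4,j=4] 23<26 → i++

intersection = [1]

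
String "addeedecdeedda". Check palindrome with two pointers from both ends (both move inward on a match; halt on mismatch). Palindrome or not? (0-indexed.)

not a palindrome (mismatch at 6,7)

l=0 r=13: 'a'=='a', l++,r--
l=1 r=12: 'd'=='d', l++,r--
l=2 r=11: 'd'=='d', l++,r--
l=3 r=10: 'e'=='e', l++,r--
l=4 r=9: 'e'=='e', l++,r--
l=5 r=8: 'd'=='d', l++,r--
l=6 r=7: 'e'!='c', stop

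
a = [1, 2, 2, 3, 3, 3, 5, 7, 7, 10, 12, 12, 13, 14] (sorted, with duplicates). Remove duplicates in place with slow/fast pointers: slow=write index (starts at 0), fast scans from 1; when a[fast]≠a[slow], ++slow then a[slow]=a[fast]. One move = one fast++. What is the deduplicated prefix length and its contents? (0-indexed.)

length 9; prefix = [1, 2, 3, 5, 7, 10, 12, 13, 14]

slow=0 fast=1: a[fast]=2≠a[slow]=1 write a[1]=2, slow++,fast++
slow=1 fast=2: a[fast]=2=a[slow] dup, fast++
slow=1 fast=3: a[fast]=3≠a[slow]=2 write a[2]=3, slow++,fast++
slow=2 fast=4: a[fast]=3=a[slow] dup, fast++
slow=2 fast=5: a[fast]=3=a[slow] dup, fast++
slow=2 fast=6: a[fast]=5≠a[slow]=3 write a[3]=5, slow++,fast++
slow=3 fast=7: a[fast]=7≠a[slow]=5 write a[4]=7, slow++,fast++
slow=4 fast=8: a[fast]=7=a[slow] dup, fast++
slow=4 fast=9: a[fast]=10≠a[slow]=7 write a[5]=10, slow++,fast++
slow=5 fast=10: a[fast]=12≠a[slow]=10 write a[6]=12, slow++,fast++
slow=6 fast=11: a[fast]=12=a[slow] dup, fast++
slow=6 fast=12: a[fast]=13≠a[slow]=12 write a[7]=13, slow++,fast++
slow=7 fast=13: a[fast]=14≠a[slow]=13 write a[8]=14, slow++,fast++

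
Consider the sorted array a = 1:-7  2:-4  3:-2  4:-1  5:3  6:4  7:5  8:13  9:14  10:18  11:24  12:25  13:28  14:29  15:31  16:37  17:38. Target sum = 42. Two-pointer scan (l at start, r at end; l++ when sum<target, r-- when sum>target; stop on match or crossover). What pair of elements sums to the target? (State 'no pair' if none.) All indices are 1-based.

(4, 38)

l=1 r=17: -7+38=31 <42, l++
l=2 r=17: -4+38=34 <42, l++
l=3 r=17: -2+38=36 <42, l++
l=4 r=17: -1+38=37 <42, l++
l=5 r=17: 3+38=41 <42, l++
l=6 r=17: 4+38=42, found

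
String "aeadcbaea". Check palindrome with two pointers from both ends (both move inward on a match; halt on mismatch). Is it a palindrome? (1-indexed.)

not a palindrome (mismatch at 4,6)

l=1 r=9: 'a'=='a', l++,r--
l=2 r=8: 'e'=='e', l++,r--
l=3 r=7: 'a'=='a', l++,r--
l=4 r=6: 'd'!='b', stop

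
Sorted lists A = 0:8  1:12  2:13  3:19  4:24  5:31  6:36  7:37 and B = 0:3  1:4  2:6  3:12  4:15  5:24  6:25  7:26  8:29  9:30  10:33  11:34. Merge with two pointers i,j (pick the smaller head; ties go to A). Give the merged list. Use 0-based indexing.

[3, 4, 6, 8, 12, 12, 13, 15, 19, 24, 24, 25, 26, 29, 30, 31, 33, 34, 36, 37]

i=0 j=0: A[i]=8>B[j]=3 take 3, j++
i=0 j=1: A[i]=8>B[j]=4 take 4, j++
i=0 j=2: A[i]=8>B[j]=6 take 6, j++
i=0 j=3: A[i]=8<=B[j]=12 take 8, i++
i=1 j=3: A[i]=12<=B[j]=12 take 12, i++
i=2 j=3: A[i]=13>B[j]=12 take 12, j++
i=2 j=4: A[i]=13<=B[j]=15 take 13, i++
i=3 j=4: A[i]=19>B[j]=15 take 15, j++
i=3 j=5: A[i]=19<=B[j]=24 take 19, i++
i=4 j=5: A[i]=24<=B[j]=24 take 24, i++
i=5 j=5: A[i]=31>B[j]=24 take 24, j++
i=5 j=6: A[i]=31>B[j]=25 take 25, j++
i=5 j=7: A[i]=31>B[j]=26 take 26, j++
i=5 j=8: A[i]=31>B[j]=29 take 29, j++
i=5 j=9: A[i]=31>B[j]=30 take 30, j++
i=5 j=10: A[i]=31<=B[j]=33 take 31, i++
i=6 j=10: A[i]=36>B[j]=33 take 33, j++
i=6 j=11: A[i]=36>B[j]=34 take 34, j++
i=6 j=12: B done, take A[i]=36, i++
i=7 j=12: B done, take A[i]=37, i++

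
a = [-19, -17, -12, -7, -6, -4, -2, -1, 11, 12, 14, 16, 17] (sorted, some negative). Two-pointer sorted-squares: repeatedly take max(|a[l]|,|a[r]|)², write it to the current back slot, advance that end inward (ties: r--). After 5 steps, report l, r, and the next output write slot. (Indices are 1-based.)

l=3, r=10, next write slot=8

l=1 r=13: |-19|>|17| out[13]=361, l++
l=2 r=13: |-17|<=|17| out[12]=289, r--
l=2 r=12: |-17|>|16| out[11]=289, l++
l=3 r=12: |-12|<=|16| out[10]=256, r--
l=3 r=11: |-12|<=|14| out[9]=196, r--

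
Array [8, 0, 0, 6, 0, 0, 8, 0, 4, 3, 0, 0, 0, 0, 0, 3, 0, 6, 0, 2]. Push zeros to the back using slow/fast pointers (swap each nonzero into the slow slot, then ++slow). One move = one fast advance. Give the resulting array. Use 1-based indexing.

[8, 6, 8, 4, 3, 3, 6, 2, 0, 0, 0, 0, 0, 0, 0, 0, 0, 0, 0, 0]

slow=1 fast=1: a[fast]=8≠0 swap→a[1]=8, slow++,fast++
slow=2 fast=2: a[fast]=0, fast++
slow=2 fast=3: a[fast]=0, fast++
slow=2 fast=4: a[fast]=6≠0 swap→a[2]=6, slow++,fast++
slow=3 fast=5: a[fast]=0, fast++
slow=3 fast=6: a[fast]=0, fast++
slow=3 fast=7: a[fast]=8≠0 swap→a[3]=8, slow++,fast++
slow=4 fast=8: a[fast]=0, fast++
slow=4 fast=9: a[fast]=4≠0 swap→a[4]=4, slow++,fast++
slow=5 fast=10: a[fast]=3≠0 swap→a[5]=3, slow++,fast++
slow=6 fast=11: a[fast]=0, fast++
slow=6 fast=12: a[fast]=0, fast++
slow=6 fast=13: a[fast]=0, fast++
slow=6 fast=14: a[fast]=0, fast++
slow=6 fast=15: a[fast]=0, fast++
slow=6 fast=16: a[fast]=3≠0 swap→a[6]=3, slow++,fast++
slow=7 fast=17: a[fast]=0, fast++
slow=7 fast=18: a[fast]=6≠0 swap→a[7]=6, slow++,fast++
slow=8 fast=19: a[fast]=0, fast++
slow=8 fast=20: a[fast]=2≠0 swap→a[8]=2, slow++,fast++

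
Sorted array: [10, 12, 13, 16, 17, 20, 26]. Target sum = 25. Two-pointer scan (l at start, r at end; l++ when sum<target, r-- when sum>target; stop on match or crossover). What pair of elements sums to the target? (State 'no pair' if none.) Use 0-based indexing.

l=0 r=6: 10+26=36 >25, r--
l=0 r=5: 10+20=30 >25, r--
l=0 r=4: 10+17=27 >25, r--
l=0 r=3: 10+16=26 >25, r--
l=0 r=2: 10+13=23 <25, l++
l=1 r=2: 12+13=25, found

(12, 13)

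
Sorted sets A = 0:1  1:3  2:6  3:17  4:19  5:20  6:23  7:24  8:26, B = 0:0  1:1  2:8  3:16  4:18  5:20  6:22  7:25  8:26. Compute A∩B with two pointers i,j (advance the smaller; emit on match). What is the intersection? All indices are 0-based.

i=0 j=0: 1>0, j++
i=0 j=1: 1==1 emit, i++,j++
i=1 j=2: 3<8, i++
i=2 j=2: 6<8, i++
i=3 j=2: 17>8, j++
i=3 j=3: 17>16, j++
i=3 j=4: 17<18, i++
i=4 j=4: 19>18, j++
i=4 j=5: 19<20, i++
i=5 j=5: 20==20 emit, i++,j++
i=6 j=6: 23>22, j++
i=6 j=7: 23<25, i++
i=7 j=7: 24<25, i++
i=8 j=7: 26>25, j++
i=8 j=8: 26==26 emit, i++,j++

intersection = [1, 20, 26]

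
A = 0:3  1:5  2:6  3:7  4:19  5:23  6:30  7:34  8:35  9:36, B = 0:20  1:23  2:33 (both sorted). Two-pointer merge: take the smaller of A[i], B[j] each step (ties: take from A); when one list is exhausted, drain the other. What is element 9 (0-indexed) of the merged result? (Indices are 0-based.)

[i=0,j=0] A[i]=3<=B[j]=20 take 3 → i++
[i=1,j=0] A[i]=5<=B[j]=20 take 5 → i++
[i=2,j=0] A[i]=6<=B[j]=20 take 6 → i++
[i=3,j=0] A[i]=7<=B[j]=20 take 7 → i++
[i=4,j=0] A[i]=19<=B[j]=20 take 19 → i++
[i=5,j=0] A[i]=23>B[j]=20 take 20 → j++
[i=5,j=1] A[i]=23<=B[j]=23 take 23 → i++
[i=6,j=1] A[i]=30>B[j]=23 take 23 → j++
[i=6,j=2] A[i]=30<=B[j]=33 take 30 → i++
[i=7,j=2] A[i]=34>B[j]=33 take 33 → j++
[i=7,j=3] B done, take A[i]=34 → i++
[i=8,j=3] B done, take A[i]=35 → i++
[i=9,j=3] B done, take A[i]=36 → i++

merged[9] = 33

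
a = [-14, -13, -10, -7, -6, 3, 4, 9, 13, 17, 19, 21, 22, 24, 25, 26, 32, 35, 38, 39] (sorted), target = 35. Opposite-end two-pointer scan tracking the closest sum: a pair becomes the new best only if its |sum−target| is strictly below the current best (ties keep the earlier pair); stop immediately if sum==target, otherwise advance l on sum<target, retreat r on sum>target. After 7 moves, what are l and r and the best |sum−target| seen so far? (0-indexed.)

l=5, r=17, best |Δ|=2

[0,19] -14+39=25 d=10 * → l++
[1,19] -13+39=26 d=9 * → l++
[2,19] -10+39=29 d=6 * → l++
[3,19] -7+39=32 d=3 * → l++
[4,19] -6+39=33 d=2 * → l++
[5,19] 3+39=42 d=7 → r--
[5,18] 3+38=41 d=6 → r--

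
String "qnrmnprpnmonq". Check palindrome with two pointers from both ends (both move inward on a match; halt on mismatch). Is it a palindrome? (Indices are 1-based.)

not a palindrome (mismatch at 3,11)

[1,13] 'q'=='q' → l++,r--
[2,12] 'n'=='n' → l++,r--
[3,11] 'r'!='o' → stop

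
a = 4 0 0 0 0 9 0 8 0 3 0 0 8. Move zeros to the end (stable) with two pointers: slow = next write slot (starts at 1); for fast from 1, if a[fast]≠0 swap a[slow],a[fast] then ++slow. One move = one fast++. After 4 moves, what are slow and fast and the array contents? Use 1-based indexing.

slow=2, fast=5, a=[4, 0, 0, 0, 0, 9, 0, 8, 0, 3, 0, 0, 8]

(s=1,f=1) a[fast]=4≠0 swap→a[1]=4 → slow++,fast++
(s=2,f=2) a[fast]=0 → fast++
(s=2,f=3) a[fast]=0 → fast++
(s=2,f=4) a[fast]=0 → fast++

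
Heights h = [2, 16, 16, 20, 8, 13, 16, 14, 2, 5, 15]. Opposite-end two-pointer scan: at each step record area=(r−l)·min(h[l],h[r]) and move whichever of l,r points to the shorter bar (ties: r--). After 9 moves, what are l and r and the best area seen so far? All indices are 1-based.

l=3, r=4, best area=135

[1,11] min(2,15)*10=20 best=20 * → l++
[2,11] min(16,15)*9=135 best=135 * → r--
[2,10] min(16,5)*8=40 best=135 → r--
[2,9] min(16,2)*7=14 best=135 → r--
[2,8] min(16,14)*6=84 best=135 → r--
[2,7] min(16,16)*5=80 best=135 → r--
[2,6] min(16,13)*4=52 best=135 → r--
[2,5] min(16,8)*3=24 best=135 → r--
[2,4] min(16,20)*2=32 best=135 → l++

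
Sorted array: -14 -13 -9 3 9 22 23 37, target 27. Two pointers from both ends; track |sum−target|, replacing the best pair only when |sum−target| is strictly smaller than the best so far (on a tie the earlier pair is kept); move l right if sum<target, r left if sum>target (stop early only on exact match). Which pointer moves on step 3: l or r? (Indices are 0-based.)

[0,7] -14+37=23 d=4 * → l++
[1,7] -13+37=24 d=3 * → l++
[2,7] -9+37=28 d=1 * → r--

r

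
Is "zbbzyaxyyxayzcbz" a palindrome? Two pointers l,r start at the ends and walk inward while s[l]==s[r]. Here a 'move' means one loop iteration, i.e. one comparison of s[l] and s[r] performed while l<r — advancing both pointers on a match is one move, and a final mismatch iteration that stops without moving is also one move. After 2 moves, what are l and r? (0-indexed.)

[0,15] 'z'=='z' → l++,r--
[1,14] 'b'=='b' → l++,r--

l=2, r=13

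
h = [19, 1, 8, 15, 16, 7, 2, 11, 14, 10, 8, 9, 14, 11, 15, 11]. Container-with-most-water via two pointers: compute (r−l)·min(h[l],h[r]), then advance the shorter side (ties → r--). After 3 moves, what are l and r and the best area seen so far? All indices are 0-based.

[0,15] min(19,11)*15=165 best=165 * → r--
[0,14] min(19,15)*14=210 best=210 * → r--
[0,13] min(19,11)*13=143 best=210 → r--

l=0, r=12, best area=210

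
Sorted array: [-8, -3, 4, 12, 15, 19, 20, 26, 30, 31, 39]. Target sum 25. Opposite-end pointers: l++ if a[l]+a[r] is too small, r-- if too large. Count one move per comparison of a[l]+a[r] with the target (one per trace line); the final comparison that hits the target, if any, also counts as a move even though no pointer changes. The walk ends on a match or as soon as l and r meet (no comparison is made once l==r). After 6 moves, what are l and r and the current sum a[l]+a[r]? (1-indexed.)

l=1 r=11: -8+39=31 >25, r--
l=1 r=10: -8+31=23 <25, l++
l=2 r=10: -3+31=28 >25, r--
l=2 r=9: -3+30=27 >25, r--
l=2 r=8: -3+26=23 <25, l++
l=3 r=8: 4+26=30 >25, r--

l=3, r=7, sum=24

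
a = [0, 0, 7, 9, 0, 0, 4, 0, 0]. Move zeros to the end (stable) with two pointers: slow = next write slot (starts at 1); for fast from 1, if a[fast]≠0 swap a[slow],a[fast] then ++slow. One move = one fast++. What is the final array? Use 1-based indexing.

[7, 9, 4, 0, 0, 0, 0, 0, 0]

slow=1 fast=1: a[fast]=0, fast++
slow=1 fast=2: a[fast]=0, fast++
slow=1 fast=3: a[fast]=7≠0 swap→a[1]=7, slow++,fast++
slow=2 fast=4: a[fast]=9≠0 swap→a[2]=9, slow++,fast++
slow=3 fast=5: a[fast]=0, fast++
slow=3 fast=6: a[fast]=0, fast++
slow=3 fast=7: a[fast]=4≠0 swap→a[3]=4, slow++,fast++
slow=4 fast=8: a[fast]=0, fast++
slow=4 fast=9: a[fast]=0, fast++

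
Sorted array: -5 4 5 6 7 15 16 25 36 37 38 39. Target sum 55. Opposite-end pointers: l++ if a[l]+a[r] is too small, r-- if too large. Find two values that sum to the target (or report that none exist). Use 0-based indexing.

[0,11] -5+39=34 <55 → l++
[1,11] 4+39=43 <55 → l++
[2,11] 5+39=44 <55 → l++
[3,11] 6+39=45 <55 → l++
[4,11] 7+39=46 <55 → l++
[5,11] 15+39=54 <55 → l++
[6,11] 16+39=55 → found

(16, 39)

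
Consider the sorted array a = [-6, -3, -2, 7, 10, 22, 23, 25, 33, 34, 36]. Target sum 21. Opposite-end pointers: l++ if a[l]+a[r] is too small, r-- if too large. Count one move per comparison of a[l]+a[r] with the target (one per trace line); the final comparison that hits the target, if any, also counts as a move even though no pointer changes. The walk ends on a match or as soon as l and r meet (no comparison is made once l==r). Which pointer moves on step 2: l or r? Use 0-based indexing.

[0,10] -6+36=30 >21 → r--
[0,9] -6+34=28 >21 → r--

r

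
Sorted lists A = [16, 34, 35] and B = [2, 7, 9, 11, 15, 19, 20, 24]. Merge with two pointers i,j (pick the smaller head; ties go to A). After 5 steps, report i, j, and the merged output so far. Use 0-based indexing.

[i=0,j=0] A[i]=16>B[j]=2 take 2 → j++
[i=0,j=1] A[i]=16>B[j]=7 take 7 → j++
[i=0,j=2] A[i]=16>B[j]=9 take 9 → j++
[i=0,j=3] A[i]=16>B[j]=11 take 11 → j++
[i=0,j=4] A[i]=16>B[j]=15 take 15 → j++

i=0, j=5, merged so far=[2, 7, 9, 11, 15]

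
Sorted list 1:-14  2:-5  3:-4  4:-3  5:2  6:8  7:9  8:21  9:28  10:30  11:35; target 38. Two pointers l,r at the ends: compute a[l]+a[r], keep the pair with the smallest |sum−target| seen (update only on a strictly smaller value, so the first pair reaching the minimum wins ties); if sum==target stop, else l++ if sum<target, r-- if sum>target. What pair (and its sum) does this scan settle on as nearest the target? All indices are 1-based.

pair (8, 30) with sum 38 (|Δ|=0)

l=1 r=11: -14+35=21 d=17 *, l++
l=2 r=11: -5+35=30 d=8 *, l++
l=3 r=11: -4+35=31 d=7 *, l++
l=4 r=11: -3+35=32 d=6 *, l++
l=5 r=11: 2+35=37 d=1 *, l++
l=6 r=11: 8+35=43 d=5, r--
l=6 r=10: 8+30=38 d=0 *, stop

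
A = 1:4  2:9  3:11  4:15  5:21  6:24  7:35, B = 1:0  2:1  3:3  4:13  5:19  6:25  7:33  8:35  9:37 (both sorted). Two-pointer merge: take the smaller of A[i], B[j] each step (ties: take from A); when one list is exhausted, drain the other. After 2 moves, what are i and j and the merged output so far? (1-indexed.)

i=1, j=3, merged so far=[0, 1]

[i=1,j=1] A[i]=4>B[j]=0 take 0 → j++
[i=1,j=2] A[i]=4>B[j]=1 take 1 → j++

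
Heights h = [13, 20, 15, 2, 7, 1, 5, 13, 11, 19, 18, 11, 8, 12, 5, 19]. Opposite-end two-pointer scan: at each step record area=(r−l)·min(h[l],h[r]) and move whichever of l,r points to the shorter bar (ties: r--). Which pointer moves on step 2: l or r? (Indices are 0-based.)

r

l=0 r=15: min(13,19)*15=195 best=195 *, l++
l=1 r=15: min(20,19)*14=266 best=266 *, r--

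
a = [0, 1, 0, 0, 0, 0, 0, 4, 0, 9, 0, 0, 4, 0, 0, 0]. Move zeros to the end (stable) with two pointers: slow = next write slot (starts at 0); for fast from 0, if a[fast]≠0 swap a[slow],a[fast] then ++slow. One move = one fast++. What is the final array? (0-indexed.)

slow=0 fast=0: a[fast]=0, fast++
slow=0 fast=1: a[fast]=1≠0 swap→a[0]=1, slow++,fast++
slow=1 fast=2: a[fast]=0, fast++
slow=1 fast=3: a[fast]=0, fast++
slow=1 fast=4: a[fast]=0, fast++
slow=1 fast=5: a[fast]=0, fast++
slow=1 fast=6: a[fast]=0, fast++
slow=1 fast=7: a[fast]=4≠0 swap→a[1]=4, slow++,fast++
slow=2 fast=8: a[fast]=0, fast++
slow=2 fast=9: a[fast]=9≠0 swap→a[2]=9, slow++,fast++
slow=3 fast=10: a[fast]=0, fast++
slow=3 fast=11: a[fast]=0, fast++
slow=3 fast=12: a[fast]=4≠0 swap→a[3]=4, slow++,fast++
slow=4 fast=13: a[fast]=0, fast++
slow=4 fast=14: a[fast]=0, fast++
slow=4 fast=15: a[fast]=0, fast++

[1, 4, 9, 4, 0, 0, 0, 0, 0, 0, 0, 0, 0, 0, 0, 0]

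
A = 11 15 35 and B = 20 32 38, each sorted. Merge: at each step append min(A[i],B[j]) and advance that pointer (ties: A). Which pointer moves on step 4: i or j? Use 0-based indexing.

i=0 j=0: A[i]=11<=B[j]=20 take 11, i++
i=1 j=0: A[i]=15<=B[j]=20 take 15, i++
i=2 j=0: A[i]=35>B[j]=20 take 20, j++
i=2 j=1: A[i]=35>B[j]=32 take 32, j++

j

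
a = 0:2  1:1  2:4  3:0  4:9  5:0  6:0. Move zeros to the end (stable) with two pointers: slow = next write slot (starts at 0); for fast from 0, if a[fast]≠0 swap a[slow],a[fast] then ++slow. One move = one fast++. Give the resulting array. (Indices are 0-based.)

[2, 1, 4, 9, 0, 0, 0]

slow=0 fast=0: a[fast]=2≠0 swap→a[0]=2, slow++,fast++
slow=1 fast=1: a[fast]=1≠0 swap→a[1]=1, slow++,fast++
slow=2 fast=2: a[fast]=4≠0 swap→a[2]=4, slow++,fast++
slow=3 fast=3: a[fast]=0, fast++
slow=3 fast=4: a[fast]=9≠0 swap→a[3]=9, slow++,fast++
slow=4 fast=5: a[fast]=0, fast++
slow=4 fast=6: a[fast]=0, fast++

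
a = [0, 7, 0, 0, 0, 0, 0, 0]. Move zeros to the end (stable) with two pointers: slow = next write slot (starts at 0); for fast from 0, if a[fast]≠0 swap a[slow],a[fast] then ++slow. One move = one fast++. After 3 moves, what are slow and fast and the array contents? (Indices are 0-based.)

slow=0 fast=0: a[fast]=0, fast++
slow=0 fast=1: a[fast]=7≠0 swap→a[0]=7, slow++,fast++
slow=1 fast=2: a[fast]=0, fast++

slow=1, fast=3, a=[7, 0, 0, 0, 0, 0, 0, 0]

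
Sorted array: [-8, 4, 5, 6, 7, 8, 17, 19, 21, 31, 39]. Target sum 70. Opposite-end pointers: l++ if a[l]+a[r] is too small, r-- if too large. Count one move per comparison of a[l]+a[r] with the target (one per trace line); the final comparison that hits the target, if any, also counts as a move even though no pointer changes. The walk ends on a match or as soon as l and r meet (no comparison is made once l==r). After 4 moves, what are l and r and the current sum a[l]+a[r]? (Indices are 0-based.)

l=0 r=10: -8+39=31 <70, l++
l=1 r=10: 4+39=43 <70, l++
l=2 r=10: 5+39=44 <70, l++
l=3 r=10: 6+39=45 <70, l++

l=4, r=10, sum=46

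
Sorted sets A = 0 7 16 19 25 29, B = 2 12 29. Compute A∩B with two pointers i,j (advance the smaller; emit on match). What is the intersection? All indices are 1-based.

intersection = [29]

[i=1,j=1] 0<2 → i++
[i=2,j=1] 7>2 → j++
[i=2,j=2] 7<12 → i++
[i=3,j=2] 16>12 → j++
[i=3,j=3] 16<29 → i++
[i=4,j=3] 19<29 → i++
[i=5,j=3] 25<29 → i++
[i=6,j=3] 29==29 emit → i++,j++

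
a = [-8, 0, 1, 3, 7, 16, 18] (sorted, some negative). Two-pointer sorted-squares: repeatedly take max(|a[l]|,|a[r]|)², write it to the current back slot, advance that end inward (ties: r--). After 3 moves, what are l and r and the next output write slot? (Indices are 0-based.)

l=1, r=4, next write slot=3

[0,6] |-8|<=|18| out[6]=324 → r--
[0,5] |-8|<=|16| out[5]=256 → r--
[0,4] |-8|>|7| out[4]=64 → l++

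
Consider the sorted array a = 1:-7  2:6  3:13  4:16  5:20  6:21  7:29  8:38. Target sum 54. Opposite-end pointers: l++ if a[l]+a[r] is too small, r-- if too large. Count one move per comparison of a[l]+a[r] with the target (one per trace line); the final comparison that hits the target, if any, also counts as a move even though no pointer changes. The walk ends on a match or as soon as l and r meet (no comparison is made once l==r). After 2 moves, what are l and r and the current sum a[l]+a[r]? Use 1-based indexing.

l=3, r=8, sum=51

[1,8] -7+38=31 <54 → l++
[2,8] 6+38=44 <54 → l++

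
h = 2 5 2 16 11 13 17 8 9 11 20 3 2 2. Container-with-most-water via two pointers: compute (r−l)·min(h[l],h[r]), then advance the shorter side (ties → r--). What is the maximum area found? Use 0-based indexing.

max area = 112

l=0 r=13: min(2,2)*13=26 best=26 *, r--
l=0 r=12: min(2,2)*12=24 best=26, r--
l=0 r=11: min(2,3)*11=22 best=26, l++
l=1 r=11: min(5,3)*10=30 best=30 *, r--
l=1 r=10: min(5,20)*9=45 best=45 *, l++
l=2 r=10: min(2,20)*8=16 best=45, l++
l=3 r=10: min(16,20)*7=112 best=112 *, l++
l=4 r=10: min(11,20)*6=66 best=112, l++
l=5 r=10: min(13,20)*5=65 best=112, l++
l=6 r=10: min(17,20)*4=68 best=112, l++
l=7 r=10: min(8,20)*3=24 best=112, l++
l=8 r=10: min(9,20)*2=18 best=112, l++
l=9 r=10: min(11,20)*1=11 best=112, l++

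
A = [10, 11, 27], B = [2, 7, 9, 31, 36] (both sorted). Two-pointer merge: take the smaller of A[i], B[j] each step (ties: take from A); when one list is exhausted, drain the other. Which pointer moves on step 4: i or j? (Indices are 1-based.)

[i=1,j=1] A[i]=10>B[j]=2 take 2 → j++
[i=1,j=2] A[i]=10>B[j]=7 take 7 → j++
[i=1,j=3] A[i]=10>B[j]=9 take 9 → j++
[i=1,j=4] A[i]=10<=B[j]=31 take 10 → i++

i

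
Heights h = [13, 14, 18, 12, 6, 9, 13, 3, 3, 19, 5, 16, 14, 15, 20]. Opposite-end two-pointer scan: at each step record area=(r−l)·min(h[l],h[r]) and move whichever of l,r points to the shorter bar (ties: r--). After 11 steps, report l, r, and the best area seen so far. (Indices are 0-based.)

[0,14] min(13,20)*14=182 best=182 * → l++
[1,14] min(14,20)*13=182 best=182 → l++
[2,14] min(18,20)*12=216 best=216 * → l++
[3,14] min(12,20)*11=132 best=216 → l++
[4,14] min(6,20)*10=60 best=216 → l++
[5,14] min(9,20)*9=81 best=216 → l++
[6,14] min(13,20)*8=104 best=216 → l++
[7,14] min(3,20)*7=21 best=216 → l++
[8,14] min(3,20)*6=18 best=216 → l++
[9,14] min(19,20)*5=95 best=216 → l++
[10,14] min(5,20)*4=20 best=216 → l++

l=11, r=14, best area=216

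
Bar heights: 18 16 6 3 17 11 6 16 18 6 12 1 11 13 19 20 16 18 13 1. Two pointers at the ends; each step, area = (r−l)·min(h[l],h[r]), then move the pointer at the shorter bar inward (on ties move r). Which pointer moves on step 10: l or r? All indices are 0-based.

l

l=0 r=19: min(18,1)*19=19 best=19 *, r--
l=0 r=18: min(18,13)*18=234 best=234 *, r--
l=0 r=17: min(18,18)*17=306 best=306 *, r--
l=0 r=16: min(18,16)*16=256 best=306, r--
l=0 r=15: min(18,20)*15=270 best=306, l++
l=1 r=15: min(16,20)*14=224 best=306, l++
l=2 r=15: min(6,20)*13=78 best=306, l++
l=3 r=15: min(3,20)*12=36 best=306, l++
l=4 r=15: min(17,20)*11=187 best=306, l++
l=5 r=15: min(11,20)*10=110 best=306, l++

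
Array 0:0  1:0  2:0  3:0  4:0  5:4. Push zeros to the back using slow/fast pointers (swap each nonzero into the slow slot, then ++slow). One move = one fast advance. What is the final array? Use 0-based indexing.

slow=0 fast=0: a[fast]=0, fast++
slow=0 fast=1: a[fast]=0, fast++
slow=0 fast=2: a[fast]=0, fast++
slow=0 fast=3: a[fast]=0, fast++
slow=0 fast=4: a[fast]=0, fast++
slow=0 fast=5: a[fast]=4≠0 swap→a[0]=4, slow++,fast++

[4, 0, 0, 0, 0, 0]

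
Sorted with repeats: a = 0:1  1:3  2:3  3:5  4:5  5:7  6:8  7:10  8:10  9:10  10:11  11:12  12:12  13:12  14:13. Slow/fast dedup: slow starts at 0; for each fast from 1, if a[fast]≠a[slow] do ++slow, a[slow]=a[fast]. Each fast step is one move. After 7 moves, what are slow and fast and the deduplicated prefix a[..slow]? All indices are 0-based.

slow=0 fast=1: a[fast]=3≠a[slow]=1 write a[1]=3, slow++,fast++
slow=1 fast=2: a[fast]=3=a[slow] dup, fast++
slow=1 fast=3: a[fast]=5≠a[slow]=3 write a[2]=5, slow++,fast++
slow=2 fast=4: a[fast]=5=a[slow] dup, fast++
slow=2 fast=5: a[fast]=7≠a[slow]=5 write a[3]=7, slow++,fast++
slow=3 fast=6: a[fast]=8≠a[slow]=7 write a[4]=8, slow++,fast++
slow=4 fast=7: a[fast]=10≠a[slow]=8 write a[5]=10, slow++,fast++

slow=5, fast=8, prefix=[1, 3, 5, 7, 8, 10]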